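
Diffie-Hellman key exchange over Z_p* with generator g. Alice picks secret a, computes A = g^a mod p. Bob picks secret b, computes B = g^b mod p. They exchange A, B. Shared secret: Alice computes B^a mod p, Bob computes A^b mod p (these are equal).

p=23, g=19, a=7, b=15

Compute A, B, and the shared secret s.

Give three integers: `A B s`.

Answer: 15 20 21

Derivation:
A = 19^7 mod 23  (bits of 7 = 111)
  bit 0 = 1: r = r^2 * 19 mod 23 = 1^2 * 19 = 1*19 = 19
  bit 1 = 1: r = r^2 * 19 mod 23 = 19^2 * 19 = 16*19 = 5
  bit 2 = 1: r = r^2 * 19 mod 23 = 5^2 * 19 = 2*19 = 15
  -> A = 15
B = 19^15 mod 23  (bits of 15 = 1111)
  bit 0 = 1: r = r^2 * 19 mod 23 = 1^2 * 19 = 1*19 = 19
  bit 1 = 1: r = r^2 * 19 mod 23 = 19^2 * 19 = 16*19 = 5
  bit 2 = 1: r = r^2 * 19 mod 23 = 5^2 * 19 = 2*19 = 15
  bit 3 = 1: r = r^2 * 19 mod 23 = 15^2 * 19 = 18*19 = 20
  -> B = 20
s = B^a = 20^7 mod 23  (bits of 7 = 111)
  bit 0 = 1: r = r^2 * 20 mod 23 = 1^2 * 20 = 1*20 = 20
  bit 1 = 1: r = r^2 * 20 mod 23 = 20^2 * 20 = 9*20 = 19
  bit 2 = 1: r = r^2 * 20 mod 23 = 19^2 * 20 = 16*20 = 21
  -> s = B^a = 21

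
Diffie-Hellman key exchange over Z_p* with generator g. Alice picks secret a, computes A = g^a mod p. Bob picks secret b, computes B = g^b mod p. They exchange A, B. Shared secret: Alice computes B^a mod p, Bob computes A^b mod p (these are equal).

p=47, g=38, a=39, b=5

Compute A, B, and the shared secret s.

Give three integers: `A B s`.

Answer: 10 30 31

Derivation:
A = 38^39 mod 47  (bits of 39 = 100111)
  bit 0 = 1: r = r^2 * 38 mod 47 = 1^2 * 38 = 1*38 = 38
  bit 1 = 0: r = r^2 mod 47 = 38^2 = 34
  bit 2 = 0: r = r^2 mod 47 = 34^2 = 28
  bit 3 = 1: r = r^2 * 38 mod 47 = 28^2 * 38 = 32*38 = 41
  bit 4 = 1: r = r^2 * 38 mod 47 = 41^2 * 38 = 36*38 = 5
  bit 5 = 1: r = r^2 * 38 mod 47 = 5^2 * 38 = 25*38 = 10
  -> A = 10
B = 38^5 mod 47  (bits of 5 = 101)
  bit 0 = 1: r = r^2 * 38 mod 47 = 1^2 * 38 = 1*38 = 38
  bit 1 = 0: r = r^2 mod 47 = 38^2 = 34
  bit 2 = 1: r = r^2 * 38 mod 47 = 34^2 * 38 = 28*38 = 30
  -> B = 30
s = B^a = 30^39 mod 47  (bits of 39 = 100111)
  bit 0 = 1: r = r^2 * 30 mod 47 = 1^2 * 30 = 1*30 = 30
  bit 1 = 0: r = r^2 mod 47 = 30^2 = 7
  bit 2 = 0: r = r^2 mod 47 = 7^2 = 2
  bit 3 = 1: r = r^2 * 30 mod 47 = 2^2 * 30 = 4*30 = 26
  bit 4 = 1: r = r^2 * 30 mod 47 = 26^2 * 30 = 18*30 = 23
  bit 5 = 1: r = r^2 * 30 mod 47 = 23^2 * 30 = 12*30 = 31
  -> s = B^a = 31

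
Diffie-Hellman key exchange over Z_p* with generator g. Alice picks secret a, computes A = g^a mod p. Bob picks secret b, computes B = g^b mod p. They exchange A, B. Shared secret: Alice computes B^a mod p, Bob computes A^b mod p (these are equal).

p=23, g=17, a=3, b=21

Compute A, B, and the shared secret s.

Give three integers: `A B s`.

A = 17^3 mod 23  (bits of 3 = 11)
  bit 0 = 1: r = r^2 * 17 mod 23 = 1^2 * 17 = 1*17 = 17
  bit 1 = 1: r = r^2 * 17 mod 23 = 17^2 * 17 = 13*17 = 14
  -> A = 14
B = 17^21 mod 23  (bits of 21 = 10101)
  bit 0 = 1: r = r^2 * 17 mod 23 = 1^2 * 17 = 1*17 = 17
  bit 1 = 0: r = r^2 mod 23 = 17^2 = 13
  bit 2 = 1: r = r^2 * 17 mod 23 = 13^2 * 17 = 8*17 = 21
  bit 3 = 0: r = r^2 mod 23 = 21^2 = 4
  bit 4 = 1: r = r^2 * 17 mod 23 = 4^2 * 17 = 16*17 = 19
  -> B = 19
s = B^a = 19^3 mod 23  (bits of 3 = 11)
  bit 0 = 1: r = r^2 * 19 mod 23 = 1^2 * 19 = 1*19 = 19
  bit 1 = 1: r = r^2 * 19 mod 23 = 19^2 * 19 = 16*19 = 5
  -> s = B^a = 5

Answer: 14 19 5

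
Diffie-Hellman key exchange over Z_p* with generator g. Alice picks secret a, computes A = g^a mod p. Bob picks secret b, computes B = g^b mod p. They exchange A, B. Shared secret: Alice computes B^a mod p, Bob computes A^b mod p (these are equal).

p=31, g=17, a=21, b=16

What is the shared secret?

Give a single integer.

Answer: 8

Derivation:
A = 17^21 mod 31  (bits of 21 = 10101)
  bit 0 = 1: r = r^2 * 17 mod 31 = 1^2 * 17 = 1*17 = 17
  bit 1 = 0: r = r^2 mod 31 = 17^2 = 10
  bit 2 = 1: r = r^2 * 17 mod 31 = 10^2 * 17 = 7*17 = 26
  bit 3 = 0: r = r^2 mod 31 = 26^2 = 25
  bit 4 = 1: r = r^2 * 17 mod 31 = 25^2 * 17 = 5*17 = 23
  -> A = 23
B = 17^16 mod 31  (bits of 16 = 10000)
  bit 0 = 1: r = r^2 * 17 mod 31 = 1^2 * 17 = 1*17 = 17
  bit 1 = 0: r = r^2 mod 31 = 17^2 = 10
  bit 2 = 0: r = r^2 mod 31 = 10^2 = 7
  bit 3 = 0: r = r^2 mod 31 = 7^2 = 18
  bit 4 = 0: r = r^2 mod 31 = 18^2 = 14
  -> B = 14
s = B^a = 14^21 mod 31  (bits of 21 = 10101)
  bit 0 = 1: r = r^2 * 14 mod 31 = 1^2 * 14 = 1*14 = 14
  bit 1 = 0: r = r^2 mod 31 = 14^2 = 10
  bit 2 = 1: r = r^2 * 14 mod 31 = 10^2 * 14 = 7*14 = 5
  bit 3 = 0: r = r^2 mod 31 = 5^2 = 25
  bit 4 = 1: r = r^2 * 14 mod 31 = 25^2 * 14 = 5*14 = 8
  -> s = B^a = 8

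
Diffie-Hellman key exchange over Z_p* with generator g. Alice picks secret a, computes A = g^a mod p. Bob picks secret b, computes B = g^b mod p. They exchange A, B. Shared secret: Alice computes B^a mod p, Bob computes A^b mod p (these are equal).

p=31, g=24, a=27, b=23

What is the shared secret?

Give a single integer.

A = 24^27 mod 31  (bits of 27 = 11011)
  bit 0 = 1: r = r^2 * 24 mod 31 = 1^2 * 24 = 1*24 = 24
  bit 1 = 1: r = r^2 * 24 mod 31 = 24^2 * 24 = 18*24 = 29
  bit 2 = 0: r = r^2 mod 31 = 29^2 = 4
  bit 3 = 1: r = r^2 * 24 mod 31 = 4^2 * 24 = 16*24 = 12
  bit 4 = 1: r = r^2 * 24 mod 31 = 12^2 * 24 = 20*24 = 15
  -> A = 15
B = 24^23 mod 31  (bits of 23 = 10111)
  bit 0 = 1: r = r^2 * 24 mod 31 = 1^2 * 24 = 1*24 = 24
  bit 1 = 0: r = r^2 mod 31 = 24^2 = 18
  bit 2 = 1: r = r^2 * 24 mod 31 = 18^2 * 24 = 14*24 = 26
  bit 3 = 1: r = r^2 * 24 mod 31 = 26^2 * 24 = 25*24 = 11
  bit 4 = 1: r = r^2 * 24 mod 31 = 11^2 * 24 = 28*24 = 21
  -> B = 21
s = B^a = 21^27 mod 31  (bits of 27 = 11011)
  bit 0 = 1: r = r^2 * 21 mod 31 = 1^2 * 21 = 1*21 = 21
  bit 1 = 1: r = r^2 * 21 mod 31 = 21^2 * 21 = 7*21 = 23
  bit 2 = 0: r = r^2 mod 31 = 23^2 = 2
  bit 3 = 1: r = r^2 * 21 mod 31 = 2^2 * 21 = 4*21 = 22
  bit 4 = 1: r = r^2 * 21 mod 31 = 22^2 * 21 = 19*21 = 27
  -> s = B^a = 27

Answer: 27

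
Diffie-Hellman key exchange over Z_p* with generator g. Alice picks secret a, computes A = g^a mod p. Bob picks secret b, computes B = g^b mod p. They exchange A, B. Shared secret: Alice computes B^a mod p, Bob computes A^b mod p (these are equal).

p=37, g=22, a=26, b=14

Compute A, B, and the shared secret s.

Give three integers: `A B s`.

A = 22^26 mod 37  (bits of 26 = 11010)
  bit 0 = 1: r = r^2 * 22 mod 37 = 1^2 * 22 = 1*22 = 22
  bit 1 = 1: r = r^2 * 22 mod 37 = 22^2 * 22 = 3*22 = 29
  bit 2 = 0: r = r^2 mod 37 = 29^2 = 27
  bit 3 = 1: r = r^2 * 22 mod 37 = 27^2 * 22 = 26*22 = 17
  bit 4 = 0: r = r^2 mod 37 = 17^2 = 30
  -> A = 30
B = 22^14 mod 37  (bits of 14 = 1110)
  bit 0 = 1: r = r^2 * 22 mod 37 = 1^2 * 22 = 1*22 = 22
  bit 1 = 1: r = r^2 * 22 mod 37 = 22^2 * 22 = 3*22 = 29
  bit 2 = 1: r = r^2 * 22 mod 37 = 29^2 * 22 = 27*22 = 2
  bit 3 = 0: r = r^2 mod 37 = 2^2 = 4
  -> B = 4
s = B^a = 4^26 mod 37  (bits of 26 = 11010)
  bit 0 = 1: r = r^2 * 4 mod 37 = 1^2 * 4 = 1*4 = 4
  bit 1 = 1: r = r^2 * 4 mod 37 = 4^2 * 4 = 16*4 = 27
  bit 2 = 0: r = r^2 mod 37 = 27^2 = 26
  bit 3 = 1: r = r^2 * 4 mod 37 = 26^2 * 4 = 10*4 = 3
  bit 4 = 0: r = r^2 mod 37 = 3^2 = 9
  -> s = B^a = 9

Answer: 30 4 9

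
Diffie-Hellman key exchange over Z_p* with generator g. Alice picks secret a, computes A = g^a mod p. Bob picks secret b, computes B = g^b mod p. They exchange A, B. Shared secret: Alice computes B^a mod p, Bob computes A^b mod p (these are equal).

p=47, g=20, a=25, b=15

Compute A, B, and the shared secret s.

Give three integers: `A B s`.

Answer: 23 31 26

Derivation:
A = 20^25 mod 47  (bits of 25 = 11001)
  bit 0 = 1: r = r^2 * 20 mod 47 = 1^2 * 20 = 1*20 = 20
  bit 1 = 1: r = r^2 * 20 mod 47 = 20^2 * 20 = 24*20 = 10
  bit 2 = 0: r = r^2 mod 47 = 10^2 = 6
  bit 3 = 0: r = r^2 mod 47 = 6^2 = 36
  bit 4 = 1: r = r^2 * 20 mod 47 = 36^2 * 20 = 27*20 = 23
  -> A = 23
B = 20^15 mod 47  (bits of 15 = 1111)
  bit 0 = 1: r = r^2 * 20 mod 47 = 1^2 * 20 = 1*20 = 20
  bit 1 = 1: r = r^2 * 20 mod 47 = 20^2 * 20 = 24*20 = 10
  bit 2 = 1: r = r^2 * 20 mod 47 = 10^2 * 20 = 6*20 = 26
  bit 3 = 1: r = r^2 * 20 mod 47 = 26^2 * 20 = 18*20 = 31
  -> B = 31
s = B^a = 31^25 mod 47  (bits of 25 = 11001)
  bit 0 = 1: r = r^2 * 31 mod 47 = 1^2 * 31 = 1*31 = 31
  bit 1 = 1: r = r^2 * 31 mod 47 = 31^2 * 31 = 21*31 = 40
  bit 2 = 0: r = r^2 mod 47 = 40^2 = 2
  bit 3 = 0: r = r^2 mod 47 = 2^2 = 4
  bit 4 = 1: r = r^2 * 31 mod 47 = 4^2 * 31 = 16*31 = 26
  -> s = B^a = 26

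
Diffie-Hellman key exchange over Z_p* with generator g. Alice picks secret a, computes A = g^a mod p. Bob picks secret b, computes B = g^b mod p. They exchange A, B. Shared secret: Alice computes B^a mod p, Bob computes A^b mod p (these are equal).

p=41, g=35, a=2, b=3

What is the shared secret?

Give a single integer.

A = 35^2 mod 41  (bits of 2 = 10)
  bit 0 = 1: r = r^2 * 35 mod 41 = 1^2 * 35 = 1*35 = 35
  bit 1 = 0: r = r^2 mod 41 = 35^2 = 36
  -> A = 36
B = 35^3 mod 41  (bits of 3 = 11)
  bit 0 = 1: r = r^2 * 35 mod 41 = 1^2 * 35 = 1*35 = 35
  bit 1 = 1: r = r^2 * 35 mod 41 = 35^2 * 35 = 36*35 = 30
  -> B = 30
s = B^a = 30^2 mod 41  (bits of 2 = 10)
  bit 0 = 1: r = r^2 * 30 mod 41 = 1^2 * 30 = 1*30 = 30
  bit 1 = 0: r = r^2 mod 41 = 30^2 = 39
  -> s = B^a = 39

Answer: 39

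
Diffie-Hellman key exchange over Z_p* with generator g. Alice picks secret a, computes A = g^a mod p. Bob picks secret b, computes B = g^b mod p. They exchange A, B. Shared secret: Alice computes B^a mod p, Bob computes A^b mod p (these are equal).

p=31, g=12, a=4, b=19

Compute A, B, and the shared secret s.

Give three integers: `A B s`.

A = 12^4 mod 31  (bits of 4 = 100)
  bit 0 = 1: r = r^2 * 12 mod 31 = 1^2 * 12 = 1*12 = 12
  bit 1 = 0: r = r^2 mod 31 = 12^2 = 20
  bit 2 = 0: r = r^2 mod 31 = 20^2 = 28
  -> A = 28
B = 12^19 mod 31  (bits of 19 = 10011)
  bit 0 = 1: r = r^2 * 12 mod 31 = 1^2 * 12 = 1*12 = 12
  bit 1 = 0: r = r^2 mod 31 = 12^2 = 20
  bit 2 = 0: r = r^2 mod 31 = 20^2 = 28
  bit 3 = 1: r = r^2 * 12 mod 31 = 28^2 * 12 = 9*12 = 15
  bit 4 = 1: r = r^2 * 12 mod 31 = 15^2 * 12 = 8*12 = 3
  -> B = 3
s = B^a = 3^4 mod 31  (bits of 4 = 100)
  bit 0 = 1: r = r^2 * 3 mod 31 = 1^2 * 3 = 1*3 = 3
  bit 1 = 0: r = r^2 mod 31 = 3^2 = 9
  bit 2 = 0: r = r^2 mod 31 = 9^2 = 19
  -> s = B^a = 19

Answer: 28 3 19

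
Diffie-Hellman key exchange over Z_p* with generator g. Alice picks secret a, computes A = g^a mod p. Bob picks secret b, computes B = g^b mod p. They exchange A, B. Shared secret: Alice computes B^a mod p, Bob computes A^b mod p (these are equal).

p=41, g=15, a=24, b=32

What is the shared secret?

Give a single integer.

Answer: 18

Derivation:
A = 15^24 mod 41  (bits of 24 = 11000)
  bit 0 = 1: r = r^2 * 15 mod 41 = 1^2 * 15 = 1*15 = 15
  bit 1 = 1: r = r^2 * 15 mod 41 = 15^2 * 15 = 20*15 = 13
  bit 2 = 0: r = r^2 mod 41 = 13^2 = 5
  bit 3 = 0: r = r^2 mod 41 = 5^2 = 25
  bit 4 = 0: r = r^2 mod 41 = 25^2 = 10
  -> A = 10
B = 15^32 mod 41  (bits of 32 = 100000)
  bit 0 = 1: r = r^2 * 15 mod 41 = 1^2 * 15 = 1*15 = 15
  bit 1 = 0: r = r^2 mod 41 = 15^2 = 20
  bit 2 = 0: r = r^2 mod 41 = 20^2 = 31
  bit 3 = 0: r = r^2 mod 41 = 31^2 = 18
  bit 4 = 0: r = r^2 mod 41 = 18^2 = 37
  bit 5 = 0: r = r^2 mod 41 = 37^2 = 16
  -> B = 16
s = B^a = 16^24 mod 41  (bits of 24 = 11000)
  bit 0 = 1: r = r^2 * 16 mod 41 = 1^2 * 16 = 1*16 = 16
  bit 1 = 1: r = r^2 * 16 mod 41 = 16^2 * 16 = 10*16 = 37
  bit 2 = 0: r = r^2 mod 41 = 37^2 = 16
  bit 3 = 0: r = r^2 mod 41 = 16^2 = 10
  bit 4 = 0: r = r^2 mod 41 = 10^2 = 18
  -> s = B^a = 18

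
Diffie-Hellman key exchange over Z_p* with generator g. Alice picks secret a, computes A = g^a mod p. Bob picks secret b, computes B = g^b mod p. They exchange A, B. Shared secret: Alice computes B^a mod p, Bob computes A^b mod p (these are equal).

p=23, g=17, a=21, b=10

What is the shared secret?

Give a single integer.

A = 17^21 mod 23  (bits of 21 = 10101)
  bit 0 = 1: r = r^2 * 17 mod 23 = 1^2 * 17 = 1*17 = 17
  bit 1 = 0: r = r^2 mod 23 = 17^2 = 13
  bit 2 = 1: r = r^2 * 17 mod 23 = 13^2 * 17 = 8*17 = 21
  bit 3 = 0: r = r^2 mod 23 = 21^2 = 4
  bit 4 = 1: r = r^2 * 17 mod 23 = 4^2 * 17 = 16*17 = 19
  -> A = 19
B = 17^10 mod 23  (bits of 10 = 1010)
  bit 0 = 1: r = r^2 * 17 mod 23 = 1^2 * 17 = 1*17 = 17
  bit 1 = 0: r = r^2 mod 23 = 17^2 = 13
  bit 2 = 1: r = r^2 * 17 mod 23 = 13^2 * 17 = 8*17 = 21
  bit 3 = 0: r = r^2 mod 23 = 21^2 = 4
  -> B = 4
s = B^a = 4^21 mod 23  (bits of 21 = 10101)
  bit 0 = 1: r = r^2 * 4 mod 23 = 1^2 * 4 = 1*4 = 4
  bit 1 = 0: r = r^2 mod 23 = 4^2 = 16
  bit 2 = 1: r = r^2 * 4 mod 23 = 16^2 * 4 = 3*4 = 12
  bit 3 = 0: r = r^2 mod 23 = 12^2 = 6
  bit 4 = 1: r = r^2 * 4 mod 23 = 6^2 * 4 = 13*4 = 6
  -> s = B^a = 6

Answer: 6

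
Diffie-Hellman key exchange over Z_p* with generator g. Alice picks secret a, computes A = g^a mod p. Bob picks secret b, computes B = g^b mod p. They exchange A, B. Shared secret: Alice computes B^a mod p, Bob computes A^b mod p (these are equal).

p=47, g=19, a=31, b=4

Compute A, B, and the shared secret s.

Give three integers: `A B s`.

A = 19^31 mod 47  (bits of 31 = 11111)
  bit 0 = 1: r = r^2 * 19 mod 47 = 1^2 * 19 = 1*19 = 19
  bit 1 = 1: r = r^2 * 19 mod 47 = 19^2 * 19 = 32*19 = 44
  bit 2 = 1: r = r^2 * 19 mod 47 = 44^2 * 19 = 9*19 = 30
  bit 3 = 1: r = r^2 * 19 mod 47 = 30^2 * 19 = 7*19 = 39
  bit 4 = 1: r = r^2 * 19 mod 47 = 39^2 * 19 = 17*19 = 41
  -> A = 41
B = 19^4 mod 47  (bits of 4 = 100)
  bit 0 = 1: r = r^2 * 19 mod 47 = 1^2 * 19 = 1*19 = 19
  bit 1 = 0: r = r^2 mod 47 = 19^2 = 32
  bit 2 = 0: r = r^2 mod 47 = 32^2 = 37
  -> B = 37
s = B^a = 37^31 mod 47  (bits of 31 = 11111)
  bit 0 = 1: r = r^2 * 37 mod 47 = 1^2 * 37 = 1*37 = 37
  bit 1 = 1: r = r^2 * 37 mod 47 = 37^2 * 37 = 6*37 = 34
  bit 2 = 1: r = r^2 * 37 mod 47 = 34^2 * 37 = 28*37 = 2
  bit 3 = 1: r = r^2 * 37 mod 47 = 2^2 * 37 = 4*37 = 7
  bit 4 = 1: r = r^2 * 37 mod 47 = 7^2 * 37 = 2*37 = 27
  -> s = B^a = 27

Answer: 41 37 27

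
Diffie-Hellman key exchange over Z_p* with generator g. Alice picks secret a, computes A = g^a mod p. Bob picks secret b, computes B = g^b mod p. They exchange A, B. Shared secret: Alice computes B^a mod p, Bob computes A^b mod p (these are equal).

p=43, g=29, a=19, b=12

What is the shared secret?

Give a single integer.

Answer: 16

Derivation:
A = 29^19 mod 43  (bits of 19 = 10011)
  bit 0 = 1: r = r^2 * 29 mod 43 = 1^2 * 29 = 1*29 = 29
  bit 1 = 0: r = r^2 mod 43 = 29^2 = 24
  bit 2 = 0: r = r^2 mod 43 = 24^2 = 17
  bit 3 = 1: r = r^2 * 29 mod 43 = 17^2 * 29 = 31*29 = 39
  bit 4 = 1: r = r^2 * 29 mod 43 = 39^2 * 29 = 16*29 = 34
  -> A = 34
B = 29^12 mod 43  (bits of 12 = 1100)
  bit 0 = 1: r = r^2 * 29 mod 43 = 1^2 * 29 = 1*29 = 29
  bit 1 = 1: r = r^2 * 29 mod 43 = 29^2 * 29 = 24*29 = 8
  bit 2 = 0: r = r^2 mod 43 = 8^2 = 21
  bit 3 = 0: r = r^2 mod 43 = 21^2 = 11
  -> B = 11
s = B^a = 11^19 mod 43  (bits of 19 = 10011)
  bit 0 = 1: r = r^2 * 11 mod 43 = 1^2 * 11 = 1*11 = 11
  bit 1 = 0: r = r^2 mod 43 = 11^2 = 35
  bit 2 = 0: r = r^2 mod 43 = 35^2 = 21
  bit 3 = 1: r = r^2 * 11 mod 43 = 21^2 * 11 = 11*11 = 35
  bit 4 = 1: r = r^2 * 11 mod 43 = 35^2 * 11 = 21*11 = 16
  -> s = B^a = 16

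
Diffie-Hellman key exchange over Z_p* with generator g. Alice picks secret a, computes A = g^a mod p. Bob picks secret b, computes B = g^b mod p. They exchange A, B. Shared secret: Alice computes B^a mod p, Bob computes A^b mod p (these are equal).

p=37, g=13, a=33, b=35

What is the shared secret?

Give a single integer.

Answer: 14

Derivation:
A = 13^33 mod 37  (bits of 33 = 100001)
  bit 0 = 1: r = r^2 * 13 mod 37 = 1^2 * 13 = 1*13 = 13
  bit 1 = 0: r = r^2 mod 37 = 13^2 = 21
  bit 2 = 0: r = r^2 mod 37 = 21^2 = 34
  bit 3 = 0: r = r^2 mod 37 = 34^2 = 9
  bit 4 = 0: r = r^2 mod 37 = 9^2 = 7
  bit 5 = 1: r = r^2 * 13 mod 37 = 7^2 * 13 = 12*13 = 8
  -> A = 8
B = 13^35 mod 37  (bits of 35 = 100011)
  bit 0 = 1: r = r^2 * 13 mod 37 = 1^2 * 13 = 1*13 = 13
  bit 1 = 0: r = r^2 mod 37 = 13^2 = 21
  bit 2 = 0: r = r^2 mod 37 = 21^2 = 34
  bit 3 = 0: r = r^2 mod 37 = 34^2 = 9
  bit 4 = 1: r = r^2 * 13 mod 37 = 9^2 * 13 = 7*13 = 17
  bit 5 = 1: r = r^2 * 13 mod 37 = 17^2 * 13 = 30*13 = 20
  -> B = 20
s = B^a = 20^33 mod 37  (bits of 33 = 100001)
  bit 0 = 1: r = r^2 * 20 mod 37 = 1^2 * 20 = 1*20 = 20
  bit 1 = 0: r = r^2 mod 37 = 20^2 = 30
  bit 2 = 0: r = r^2 mod 37 = 30^2 = 12
  bit 3 = 0: r = r^2 mod 37 = 12^2 = 33
  bit 4 = 0: r = r^2 mod 37 = 33^2 = 16
  bit 5 = 1: r = r^2 * 20 mod 37 = 16^2 * 20 = 34*20 = 14
  -> s = B^a = 14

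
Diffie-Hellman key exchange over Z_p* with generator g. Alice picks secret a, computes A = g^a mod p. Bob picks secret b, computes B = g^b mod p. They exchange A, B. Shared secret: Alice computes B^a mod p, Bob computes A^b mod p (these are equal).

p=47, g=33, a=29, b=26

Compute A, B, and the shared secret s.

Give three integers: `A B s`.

A = 33^29 mod 47  (bits of 29 = 11101)
  bit 0 = 1: r = r^2 * 33 mod 47 = 1^2 * 33 = 1*33 = 33
  bit 1 = 1: r = r^2 * 33 mod 47 = 33^2 * 33 = 8*33 = 29
  bit 2 = 1: r = r^2 * 33 mod 47 = 29^2 * 33 = 42*33 = 23
  bit 3 = 0: r = r^2 mod 47 = 23^2 = 12
  bit 4 = 1: r = r^2 * 33 mod 47 = 12^2 * 33 = 3*33 = 5
  -> A = 5
B = 33^26 mod 47  (bits of 26 = 11010)
  bit 0 = 1: r = r^2 * 33 mod 47 = 1^2 * 33 = 1*33 = 33
  bit 1 = 1: r = r^2 * 33 mod 47 = 33^2 * 33 = 8*33 = 29
  bit 2 = 0: r = r^2 mod 47 = 29^2 = 42
  bit 3 = 1: r = r^2 * 33 mod 47 = 42^2 * 33 = 25*33 = 26
  bit 4 = 0: r = r^2 mod 47 = 26^2 = 18
  -> B = 18
s = B^a = 18^29 mod 47  (bits of 29 = 11101)
  bit 0 = 1: r = r^2 * 18 mod 47 = 1^2 * 18 = 1*18 = 18
  bit 1 = 1: r = r^2 * 18 mod 47 = 18^2 * 18 = 42*18 = 4
  bit 2 = 1: r = r^2 * 18 mod 47 = 4^2 * 18 = 16*18 = 6
  bit 3 = 0: r = r^2 mod 47 = 6^2 = 36
  bit 4 = 1: r = r^2 * 18 mod 47 = 36^2 * 18 = 27*18 = 16
  -> s = B^a = 16

Answer: 5 18 16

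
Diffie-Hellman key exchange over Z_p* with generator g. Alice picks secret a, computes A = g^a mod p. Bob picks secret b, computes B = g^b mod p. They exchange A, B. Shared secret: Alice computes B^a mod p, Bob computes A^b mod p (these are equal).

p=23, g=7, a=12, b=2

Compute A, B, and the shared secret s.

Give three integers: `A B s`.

A = 7^12 mod 23  (bits of 12 = 1100)
  bit 0 = 1: r = r^2 * 7 mod 23 = 1^2 * 7 = 1*7 = 7
  bit 1 = 1: r = r^2 * 7 mod 23 = 7^2 * 7 = 3*7 = 21
  bit 2 = 0: r = r^2 mod 23 = 21^2 = 4
  bit 3 = 0: r = r^2 mod 23 = 4^2 = 16
  -> A = 16
B = 7^2 mod 23  (bits of 2 = 10)
  bit 0 = 1: r = r^2 * 7 mod 23 = 1^2 * 7 = 1*7 = 7
  bit 1 = 0: r = r^2 mod 23 = 7^2 = 3
  -> B = 3
s = B^a = 3^12 mod 23  (bits of 12 = 1100)
  bit 0 = 1: r = r^2 * 3 mod 23 = 1^2 * 3 = 1*3 = 3
  bit 1 = 1: r = r^2 * 3 mod 23 = 3^2 * 3 = 9*3 = 4
  bit 2 = 0: r = r^2 mod 23 = 4^2 = 16
  bit 3 = 0: r = r^2 mod 23 = 16^2 = 3
  -> s = B^a = 3

Answer: 16 3 3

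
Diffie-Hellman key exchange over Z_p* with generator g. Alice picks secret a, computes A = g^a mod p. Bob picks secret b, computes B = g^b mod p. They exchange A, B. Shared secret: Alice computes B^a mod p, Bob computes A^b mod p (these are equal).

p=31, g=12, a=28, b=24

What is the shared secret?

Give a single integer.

A = 12^28 mod 31  (bits of 28 = 11100)
  bit 0 = 1: r = r^2 * 12 mod 31 = 1^2 * 12 = 1*12 = 12
  bit 1 = 1: r = r^2 * 12 mod 31 = 12^2 * 12 = 20*12 = 23
  bit 2 = 1: r = r^2 * 12 mod 31 = 23^2 * 12 = 2*12 = 24
  bit 3 = 0: r = r^2 mod 31 = 24^2 = 18
  bit 4 = 0: r = r^2 mod 31 = 18^2 = 14
  -> A = 14
B = 12^24 mod 31  (bits of 24 = 11000)
  bit 0 = 1: r = r^2 * 12 mod 31 = 1^2 * 12 = 1*12 = 12
  bit 1 = 1: r = r^2 * 12 mod 31 = 12^2 * 12 = 20*12 = 23
  bit 2 = 0: r = r^2 mod 31 = 23^2 = 2
  bit 3 = 0: r = r^2 mod 31 = 2^2 = 4
  bit 4 = 0: r = r^2 mod 31 = 4^2 = 16
  -> B = 16
s = B^a = 16^28 mod 31  (bits of 28 = 11100)
  bit 0 = 1: r = r^2 * 16 mod 31 = 1^2 * 16 = 1*16 = 16
  bit 1 = 1: r = r^2 * 16 mod 31 = 16^2 * 16 = 8*16 = 4
  bit 2 = 1: r = r^2 * 16 mod 31 = 4^2 * 16 = 16*16 = 8
  bit 3 = 0: r = r^2 mod 31 = 8^2 = 2
  bit 4 = 0: r = r^2 mod 31 = 2^2 = 4
  -> s = B^a = 4

Answer: 4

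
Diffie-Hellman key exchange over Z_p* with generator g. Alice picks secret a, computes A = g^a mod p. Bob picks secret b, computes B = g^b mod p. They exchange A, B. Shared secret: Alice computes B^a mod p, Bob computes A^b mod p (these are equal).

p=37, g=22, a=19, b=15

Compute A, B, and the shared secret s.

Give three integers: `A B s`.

A = 22^19 mod 37  (bits of 19 = 10011)
  bit 0 = 1: r = r^2 * 22 mod 37 = 1^2 * 22 = 1*22 = 22
  bit 1 = 0: r = r^2 mod 37 = 22^2 = 3
  bit 2 = 0: r = r^2 mod 37 = 3^2 = 9
  bit 3 = 1: r = r^2 * 22 mod 37 = 9^2 * 22 = 7*22 = 6
  bit 4 = 1: r = r^2 * 22 mod 37 = 6^2 * 22 = 36*22 = 15
  -> A = 15
B = 22^15 mod 37  (bits of 15 = 1111)
  bit 0 = 1: r = r^2 * 22 mod 37 = 1^2 * 22 = 1*22 = 22
  bit 1 = 1: r = r^2 * 22 mod 37 = 22^2 * 22 = 3*22 = 29
  bit 2 = 1: r = r^2 * 22 mod 37 = 29^2 * 22 = 27*22 = 2
  bit 3 = 1: r = r^2 * 22 mod 37 = 2^2 * 22 = 4*22 = 14
  -> B = 14
s = B^a = 14^19 mod 37  (bits of 19 = 10011)
  bit 0 = 1: r = r^2 * 14 mod 37 = 1^2 * 14 = 1*14 = 14
  bit 1 = 0: r = r^2 mod 37 = 14^2 = 11
  bit 2 = 0: r = r^2 mod 37 = 11^2 = 10
  bit 3 = 1: r = r^2 * 14 mod 37 = 10^2 * 14 = 26*14 = 31
  bit 4 = 1: r = r^2 * 14 mod 37 = 31^2 * 14 = 36*14 = 23
  -> s = B^a = 23

Answer: 15 14 23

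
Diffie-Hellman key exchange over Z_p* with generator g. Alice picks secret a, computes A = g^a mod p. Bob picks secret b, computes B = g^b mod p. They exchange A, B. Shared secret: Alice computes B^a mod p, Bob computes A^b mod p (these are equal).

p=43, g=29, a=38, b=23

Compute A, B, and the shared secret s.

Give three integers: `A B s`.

A = 29^38 mod 43  (bits of 38 = 100110)
  bit 0 = 1: r = r^2 * 29 mod 43 = 1^2 * 29 = 1*29 = 29
  bit 1 = 0: r = r^2 mod 43 = 29^2 = 24
  bit 2 = 0: r = r^2 mod 43 = 24^2 = 17
  bit 3 = 1: r = r^2 * 29 mod 43 = 17^2 * 29 = 31*29 = 39
  bit 4 = 1: r = r^2 * 29 mod 43 = 39^2 * 29 = 16*29 = 34
  bit 5 = 0: r = r^2 mod 43 = 34^2 = 38
  -> A = 38
B = 29^23 mod 43  (bits of 23 = 10111)
  bit 0 = 1: r = r^2 * 29 mod 43 = 1^2 * 29 = 1*29 = 29
  bit 1 = 0: r = r^2 mod 43 = 29^2 = 24
  bit 2 = 1: r = r^2 * 29 mod 43 = 24^2 * 29 = 17*29 = 20
  bit 3 = 1: r = r^2 * 29 mod 43 = 20^2 * 29 = 13*29 = 33
  bit 4 = 1: r = r^2 * 29 mod 43 = 33^2 * 29 = 14*29 = 19
  -> B = 19
s = B^a = 19^38 mod 43  (bits of 38 = 100110)
  bit 0 = 1: r = r^2 * 19 mod 43 = 1^2 * 19 = 1*19 = 19
  bit 1 = 0: r = r^2 mod 43 = 19^2 = 17
  bit 2 = 0: r = r^2 mod 43 = 17^2 = 31
  bit 3 = 1: r = r^2 * 19 mod 43 = 31^2 * 19 = 15*19 = 27
  bit 4 = 1: r = r^2 * 19 mod 43 = 27^2 * 19 = 41*19 = 5
  bit 5 = 0: r = r^2 mod 43 = 5^2 = 25
  -> s = B^a = 25

Answer: 38 19 25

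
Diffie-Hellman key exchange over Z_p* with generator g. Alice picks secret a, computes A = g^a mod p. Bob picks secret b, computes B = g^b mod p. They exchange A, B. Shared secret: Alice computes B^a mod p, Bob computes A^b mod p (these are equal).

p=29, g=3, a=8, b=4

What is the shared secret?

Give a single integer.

Answer: 23

Derivation:
A = 3^8 mod 29  (bits of 8 = 1000)
  bit 0 = 1: r = r^2 * 3 mod 29 = 1^2 * 3 = 1*3 = 3
  bit 1 = 0: r = r^2 mod 29 = 3^2 = 9
  bit 2 = 0: r = r^2 mod 29 = 9^2 = 23
  bit 3 = 0: r = r^2 mod 29 = 23^2 = 7
  -> A = 7
B = 3^4 mod 29  (bits of 4 = 100)
  bit 0 = 1: r = r^2 * 3 mod 29 = 1^2 * 3 = 1*3 = 3
  bit 1 = 0: r = r^2 mod 29 = 3^2 = 9
  bit 2 = 0: r = r^2 mod 29 = 9^2 = 23
  -> B = 23
s = B^a = 23^8 mod 29  (bits of 8 = 1000)
  bit 0 = 1: r = r^2 * 23 mod 29 = 1^2 * 23 = 1*23 = 23
  bit 1 = 0: r = r^2 mod 29 = 23^2 = 7
  bit 2 = 0: r = r^2 mod 29 = 7^2 = 20
  bit 3 = 0: r = r^2 mod 29 = 20^2 = 23
  -> s = B^a = 23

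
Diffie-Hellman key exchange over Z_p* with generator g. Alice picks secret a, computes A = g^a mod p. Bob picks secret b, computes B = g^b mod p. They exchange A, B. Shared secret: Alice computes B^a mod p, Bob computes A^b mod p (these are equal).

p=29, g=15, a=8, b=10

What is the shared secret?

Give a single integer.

A = 15^8 mod 29  (bits of 8 = 1000)
  bit 0 = 1: r = r^2 * 15 mod 29 = 1^2 * 15 = 1*15 = 15
  bit 1 = 0: r = r^2 mod 29 = 15^2 = 22
  bit 2 = 0: r = r^2 mod 29 = 22^2 = 20
  bit 3 = 0: r = r^2 mod 29 = 20^2 = 23
  -> A = 23
B = 15^10 mod 29  (bits of 10 = 1010)
  bit 0 = 1: r = r^2 * 15 mod 29 = 1^2 * 15 = 1*15 = 15
  bit 1 = 0: r = r^2 mod 29 = 15^2 = 22
  bit 2 = 1: r = r^2 * 15 mod 29 = 22^2 * 15 = 20*15 = 10
  bit 3 = 0: r = r^2 mod 29 = 10^2 = 13
  -> B = 13
s = B^a = 13^8 mod 29  (bits of 8 = 1000)
  bit 0 = 1: r = r^2 * 13 mod 29 = 1^2 * 13 = 1*13 = 13
  bit 1 = 0: r = r^2 mod 29 = 13^2 = 24
  bit 2 = 0: r = r^2 mod 29 = 24^2 = 25
  bit 3 = 0: r = r^2 mod 29 = 25^2 = 16
  -> s = B^a = 16

Answer: 16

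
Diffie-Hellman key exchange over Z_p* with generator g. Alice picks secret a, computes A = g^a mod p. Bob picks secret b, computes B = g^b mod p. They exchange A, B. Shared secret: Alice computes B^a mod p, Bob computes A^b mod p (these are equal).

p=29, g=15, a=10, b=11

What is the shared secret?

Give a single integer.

Answer: 4

Derivation:
A = 15^10 mod 29  (bits of 10 = 1010)
  bit 0 = 1: r = r^2 * 15 mod 29 = 1^2 * 15 = 1*15 = 15
  bit 1 = 0: r = r^2 mod 29 = 15^2 = 22
  bit 2 = 1: r = r^2 * 15 mod 29 = 22^2 * 15 = 20*15 = 10
  bit 3 = 0: r = r^2 mod 29 = 10^2 = 13
  -> A = 13
B = 15^11 mod 29  (bits of 11 = 1011)
  bit 0 = 1: r = r^2 * 15 mod 29 = 1^2 * 15 = 1*15 = 15
  bit 1 = 0: r = r^2 mod 29 = 15^2 = 22
  bit 2 = 1: r = r^2 * 15 mod 29 = 22^2 * 15 = 20*15 = 10
  bit 3 = 1: r = r^2 * 15 mod 29 = 10^2 * 15 = 13*15 = 21
  -> B = 21
s = B^a = 21^10 mod 29  (bits of 10 = 1010)
  bit 0 = 1: r = r^2 * 21 mod 29 = 1^2 * 21 = 1*21 = 21
  bit 1 = 0: r = r^2 mod 29 = 21^2 = 6
  bit 2 = 1: r = r^2 * 21 mod 29 = 6^2 * 21 = 7*21 = 2
  bit 3 = 0: r = r^2 mod 29 = 2^2 = 4
  -> s = B^a = 4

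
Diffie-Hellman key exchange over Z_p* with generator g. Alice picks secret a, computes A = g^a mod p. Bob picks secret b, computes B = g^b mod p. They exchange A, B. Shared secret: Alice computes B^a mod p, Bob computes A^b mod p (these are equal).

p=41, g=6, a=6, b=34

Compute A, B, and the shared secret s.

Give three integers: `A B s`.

Answer: 39 20 25

Derivation:
A = 6^6 mod 41  (bits of 6 = 110)
  bit 0 = 1: r = r^2 * 6 mod 41 = 1^2 * 6 = 1*6 = 6
  bit 1 = 1: r = r^2 * 6 mod 41 = 6^2 * 6 = 36*6 = 11
  bit 2 = 0: r = r^2 mod 41 = 11^2 = 39
  -> A = 39
B = 6^34 mod 41  (bits of 34 = 100010)
  bit 0 = 1: r = r^2 * 6 mod 41 = 1^2 * 6 = 1*6 = 6
  bit 1 = 0: r = r^2 mod 41 = 6^2 = 36
  bit 2 = 0: r = r^2 mod 41 = 36^2 = 25
  bit 3 = 0: r = r^2 mod 41 = 25^2 = 10
  bit 4 = 1: r = r^2 * 6 mod 41 = 10^2 * 6 = 18*6 = 26
  bit 5 = 0: r = r^2 mod 41 = 26^2 = 20
  -> B = 20
s = B^a = 20^6 mod 41  (bits of 6 = 110)
  bit 0 = 1: r = r^2 * 20 mod 41 = 1^2 * 20 = 1*20 = 20
  bit 1 = 1: r = r^2 * 20 mod 41 = 20^2 * 20 = 31*20 = 5
  bit 2 = 0: r = r^2 mod 41 = 5^2 = 25
  -> s = B^a = 25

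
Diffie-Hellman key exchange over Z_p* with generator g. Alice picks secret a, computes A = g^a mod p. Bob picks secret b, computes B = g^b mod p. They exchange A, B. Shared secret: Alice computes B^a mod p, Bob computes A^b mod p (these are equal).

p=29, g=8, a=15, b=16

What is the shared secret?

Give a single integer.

Answer: 23

Derivation:
A = 8^15 mod 29  (bits of 15 = 1111)
  bit 0 = 1: r = r^2 * 8 mod 29 = 1^2 * 8 = 1*8 = 8
  bit 1 = 1: r = r^2 * 8 mod 29 = 8^2 * 8 = 6*8 = 19
  bit 2 = 1: r = r^2 * 8 mod 29 = 19^2 * 8 = 13*8 = 17
  bit 3 = 1: r = r^2 * 8 mod 29 = 17^2 * 8 = 28*8 = 21
  -> A = 21
B = 8^16 mod 29  (bits of 16 = 10000)
  bit 0 = 1: r = r^2 * 8 mod 29 = 1^2 * 8 = 1*8 = 8
  bit 1 = 0: r = r^2 mod 29 = 8^2 = 6
  bit 2 = 0: r = r^2 mod 29 = 6^2 = 7
  bit 3 = 0: r = r^2 mod 29 = 7^2 = 20
  bit 4 = 0: r = r^2 mod 29 = 20^2 = 23
  -> B = 23
s = B^a = 23^15 mod 29  (bits of 15 = 1111)
  bit 0 = 1: r = r^2 * 23 mod 29 = 1^2 * 23 = 1*23 = 23
  bit 1 = 1: r = r^2 * 23 mod 29 = 23^2 * 23 = 7*23 = 16
  bit 2 = 1: r = r^2 * 23 mod 29 = 16^2 * 23 = 24*23 = 1
  bit 3 = 1: r = r^2 * 23 mod 29 = 1^2 * 23 = 1*23 = 23
  -> s = B^a = 23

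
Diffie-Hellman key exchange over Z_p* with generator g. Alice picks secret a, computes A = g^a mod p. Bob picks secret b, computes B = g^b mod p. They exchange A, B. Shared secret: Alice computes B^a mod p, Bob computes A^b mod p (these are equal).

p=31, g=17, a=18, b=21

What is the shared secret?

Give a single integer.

Answer: 16

Derivation:
A = 17^18 mod 31  (bits of 18 = 10010)
  bit 0 = 1: r = r^2 * 17 mod 31 = 1^2 * 17 = 1*17 = 17
  bit 1 = 0: r = r^2 mod 31 = 17^2 = 10
  bit 2 = 0: r = r^2 mod 31 = 10^2 = 7
  bit 3 = 1: r = r^2 * 17 mod 31 = 7^2 * 17 = 18*17 = 27
  bit 4 = 0: r = r^2 mod 31 = 27^2 = 16
  -> A = 16
B = 17^21 mod 31  (bits of 21 = 10101)
  bit 0 = 1: r = r^2 * 17 mod 31 = 1^2 * 17 = 1*17 = 17
  bit 1 = 0: r = r^2 mod 31 = 17^2 = 10
  bit 2 = 1: r = r^2 * 17 mod 31 = 10^2 * 17 = 7*17 = 26
  bit 3 = 0: r = r^2 mod 31 = 26^2 = 25
  bit 4 = 1: r = r^2 * 17 mod 31 = 25^2 * 17 = 5*17 = 23
  -> B = 23
s = B^a = 23^18 mod 31  (bits of 18 = 10010)
  bit 0 = 1: r = r^2 * 23 mod 31 = 1^2 * 23 = 1*23 = 23
  bit 1 = 0: r = r^2 mod 31 = 23^2 = 2
  bit 2 = 0: r = r^2 mod 31 = 2^2 = 4
  bit 3 = 1: r = r^2 * 23 mod 31 = 4^2 * 23 = 16*23 = 27
  bit 4 = 0: r = r^2 mod 31 = 27^2 = 16
  -> s = B^a = 16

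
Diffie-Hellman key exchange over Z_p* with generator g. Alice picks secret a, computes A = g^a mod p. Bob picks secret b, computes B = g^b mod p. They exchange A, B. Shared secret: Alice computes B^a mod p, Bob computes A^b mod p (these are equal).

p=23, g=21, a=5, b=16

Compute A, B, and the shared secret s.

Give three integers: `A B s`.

A = 21^5 mod 23  (bits of 5 = 101)
  bit 0 = 1: r = r^2 * 21 mod 23 = 1^2 * 21 = 1*21 = 21
  bit 1 = 0: r = r^2 mod 23 = 21^2 = 4
  bit 2 = 1: r = r^2 * 21 mod 23 = 4^2 * 21 = 16*21 = 14
  -> A = 14
B = 21^16 mod 23  (bits of 16 = 10000)
  bit 0 = 1: r = r^2 * 21 mod 23 = 1^2 * 21 = 1*21 = 21
  bit 1 = 0: r = r^2 mod 23 = 21^2 = 4
  bit 2 = 0: r = r^2 mod 23 = 4^2 = 16
  bit 3 = 0: r = r^2 mod 23 = 16^2 = 3
  bit 4 = 0: r = r^2 mod 23 = 3^2 = 9
  -> B = 9
s = B^a = 9^5 mod 23  (bits of 5 = 101)
  bit 0 = 1: r = r^2 * 9 mod 23 = 1^2 * 9 = 1*9 = 9
  bit 1 = 0: r = r^2 mod 23 = 9^2 = 12
  bit 2 = 1: r = r^2 * 9 mod 23 = 12^2 * 9 = 6*9 = 8
  -> s = B^a = 8

Answer: 14 9 8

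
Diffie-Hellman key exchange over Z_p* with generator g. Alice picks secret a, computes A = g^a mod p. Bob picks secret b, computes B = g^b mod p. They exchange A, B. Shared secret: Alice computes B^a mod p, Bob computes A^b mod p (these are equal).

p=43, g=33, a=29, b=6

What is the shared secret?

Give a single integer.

A = 33^29 mod 43  (bits of 29 = 11101)
  bit 0 = 1: r = r^2 * 33 mod 43 = 1^2 * 33 = 1*33 = 33
  bit 1 = 1: r = r^2 * 33 mod 43 = 33^2 * 33 = 14*33 = 32
  bit 2 = 1: r = r^2 * 33 mod 43 = 32^2 * 33 = 35*33 = 37
  bit 3 = 0: r = r^2 mod 43 = 37^2 = 36
  bit 4 = 1: r = r^2 * 33 mod 43 = 36^2 * 33 = 6*33 = 26
  -> A = 26
B = 33^6 mod 43  (bits of 6 = 110)
  bit 0 = 1: r = r^2 * 33 mod 43 = 1^2 * 33 = 1*33 = 33
  bit 1 = 1: r = r^2 * 33 mod 43 = 33^2 * 33 = 14*33 = 32
  bit 2 = 0: r = r^2 mod 43 = 32^2 = 35
  -> B = 35
s = B^a = 35^29 mod 43  (bits of 29 = 11101)
  bit 0 = 1: r = r^2 * 35 mod 43 = 1^2 * 35 = 1*35 = 35
  bit 1 = 1: r = r^2 * 35 mod 43 = 35^2 * 35 = 21*35 = 4
  bit 2 = 1: r = r^2 * 35 mod 43 = 4^2 * 35 = 16*35 = 1
  bit 3 = 0: r = r^2 mod 43 = 1^2 = 1
  bit 4 = 1: r = r^2 * 35 mod 43 = 1^2 * 35 = 1*35 = 35
  -> s = B^a = 35

Answer: 35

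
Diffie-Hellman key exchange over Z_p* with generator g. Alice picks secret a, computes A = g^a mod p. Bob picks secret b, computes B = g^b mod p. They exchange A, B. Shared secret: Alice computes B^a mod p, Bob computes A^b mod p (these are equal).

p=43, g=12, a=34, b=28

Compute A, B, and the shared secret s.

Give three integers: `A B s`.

A = 12^34 mod 43  (bits of 34 = 100010)
  bit 0 = 1: r = r^2 * 12 mod 43 = 1^2 * 12 = 1*12 = 12
  bit 1 = 0: r = r^2 mod 43 = 12^2 = 15
  bit 2 = 0: r = r^2 mod 43 = 15^2 = 10
  bit 3 = 0: r = r^2 mod 43 = 10^2 = 14
  bit 4 = 1: r = r^2 * 12 mod 43 = 14^2 * 12 = 24*12 = 30
  bit 5 = 0: r = r^2 mod 43 = 30^2 = 40
  -> A = 40
B = 12^28 mod 43  (bits of 28 = 11100)
  bit 0 = 1: r = r^2 * 12 mod 43 = 1^2 * 12 = 1*12 = 12
  bit 1 = 1: r = r^2 * 12 mod 43 = 12^2 * 12 = 15*12 = 8
  bit 2 = 1: r = r^2 * 12 mod 43 = 8^2 * 12 = 21*12 = 37
  bit 3 = 0: r = r^2 mod 43 = 37^2 = 36
  bit 4 = 0: r = r^2 mod 43 = 36^2 = 6
  -> B = 6
s = B^a = 6^34 mod 43  (bits of 34 = 100010)
  bit 0 = 1: r = r^2 * 6 mod 43 = 1^2 * 6 = 1*6 = 6
  bit 1 = 0: r = r^2 mod 43 = 6^2 = 36
  bit 2 = 0: r = r^2 mod 43 = 36^2 = 6
  bit 3 = 0: r = r^2 mod 43 = 6^2 = 36
  bit 4 = 1: r = r^2 * 6 mod 43 = 36^2 * 6 = 6*6 = 36
  bit 5 = 0: r = r^2 mod 43 = 36^2 = 6
  -> s = B^a = 6

Answer: 40 6 6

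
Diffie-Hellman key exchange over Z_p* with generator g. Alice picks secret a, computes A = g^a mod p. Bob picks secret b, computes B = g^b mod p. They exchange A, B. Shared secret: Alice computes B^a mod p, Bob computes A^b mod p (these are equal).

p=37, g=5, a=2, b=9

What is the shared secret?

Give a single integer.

A = 5^2 mod 37  (bits of 2 = 10)
  bit 0 = 1: r = r^2 * 5 mod 37 = 1^2 * 5 = 1*5 = 5
  bit 1 = 0: r = r^2 mod 37 = 5^2 = 25
  -> A = 25
B = 5^9 mod 37  (bits of 9 = 1001)
  bit 0 = 1: r = r^2 * 5 mod 37 = 1^2 * 5 = 1*5 = 5
  bit 1 = 0: r = r^2 mod 37 = 5^2 = 25
  bit 2 = 0: r = r^2 mod 37 = 25^2 = 33
  bit 3 = 1: r = r^2 * 5 mod 37 = 33^2 * 5 = 16*5 = 6
  -> B = 6
s = B^a = 6^2 mod 37  (bits of 2 = 10)
  bit 0 = 1: r = r^2 * 6 mod 37 = 1^2 * 6 = 1*6 = 6
  bit 1 = 0: r = r^2 mod 37 = 6^2 = 36
  -> s = B^a = 36

Answer: 36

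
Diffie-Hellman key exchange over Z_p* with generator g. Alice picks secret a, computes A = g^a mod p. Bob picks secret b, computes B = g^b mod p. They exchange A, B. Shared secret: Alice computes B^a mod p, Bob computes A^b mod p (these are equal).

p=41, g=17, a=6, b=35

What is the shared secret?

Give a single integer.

A = 17^6 mod 41  (bits of 6 = 110)
  bit 0 = 1: r = r^2 * 17 mod 41 = 1^2 * 17 = 1*17 = 17
  bit 1 = 1: r = r^2 * 17 mod 41 = 17^2 * 17 = 2*17 = 34
  bit 2 = 0: r = r^2 mod 41 = 34^2 = 8
  -> A = 8
B = 17^35 mod 41  (bits of 35 = 100011)
  bit 0 = 1: r = r^2 * 17 mod 41 = 1^2 * 17 = 1*17 = 17
  bit 1 = 0: r = r^2 mod 41 = 17^2 = 2
  bit 2 = 0: r = r^2 mod 41 = 2^2 = 4
  bit 3 = 0: r = r^2 mod 41 = 4^2 = 16
  bit 4 = 1: r = r^2 * 17 mod 41 = 16^2 * 17 = 10*17 = 6
  bit 5 = 1: r = r^2 * 17 mod 41 = 6^2 * 17 = 36*17 = 38
  -> B = 38
s = B^a = 38^6 mod 41  (bits of 6 = 110)
  bit 0 = 1: r = r^2 * 38 mod 41 = 1^2 * 38 = 1*38 = 38
  bit 1 = 1: r = r^2 * 38 mod 41 = 38^2 * 38 = 9*38 = 14
  bit 2 = 0: r = r^2 mod 41 = 14^2 = 32
  -> s = B^a = 32

Answer: 32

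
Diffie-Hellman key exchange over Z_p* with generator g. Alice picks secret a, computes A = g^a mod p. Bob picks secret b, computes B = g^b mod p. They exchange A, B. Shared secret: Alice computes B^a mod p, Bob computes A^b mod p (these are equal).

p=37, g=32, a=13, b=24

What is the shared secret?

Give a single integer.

Answer: 26

Derivation:
A = 32^13 mod 37  (bits of 13 = 1101)
  bit 0 = 1: r = r^2 * 32 mod 37 = 1^2 * 32 = 1*32 = 32
  bit 1 = 1: r = r^2 * 32 mod 37 = 32^2 * 32 = 25*32 = 23
  bit 2 = 0: r = r^2 mod 37 = 23^2 = 11
  bit 3 = 1: r = r^2 * 32 mod 37 = 11^2 * 32 = 10*32 = 24
  -> A = 24
B = 32^24 mod 37  (bits of 24 = 11000)
  bit 0 = 1: r = r^2 * 32 mod 37 = 1^2 * 32 = 1*32 = 32
  bit 1 = 1: r = r^2 * 32 mod 37 = 32^2 * 32 = 25*32 = 23
  bit 2 = 0: r = r^2 mod 37 = 23^2 = 11
  bit 3 = 0: r = r^2 mod 37 = 11^2 = 10
  bit 4 = 0: r = r^2 mod 37 = 10^2 = 26
  -> B = 26
s = B^a = 26^13 mod 37  (bits of 13 = 1101)
  bit 0 = 1: r = r^2 * 26 mod 37 = 1^2 * 26 = 1*26 = 26
  bit 1 = 1: r = r^2 * 26 mod 37 = 26^2 * 26 = 10*26 = 1
  bit 2 = 0: r = r^2 mod 37 = 1^2 = 1
  bit 3 = 1: r = r^2 * 26 mod 37 = 1^2 * 26 = 1*26 = 26
  -> s = B^a = 26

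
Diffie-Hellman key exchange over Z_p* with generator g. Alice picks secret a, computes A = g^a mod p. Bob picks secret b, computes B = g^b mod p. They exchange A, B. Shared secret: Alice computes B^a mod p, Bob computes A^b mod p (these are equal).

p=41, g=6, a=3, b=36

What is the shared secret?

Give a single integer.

Answer: 31

Derivation:
A = 6^3 mod 41  (bits of 3 = 11)
  bit 0 = 1: r = r^2 * 6 mod 41 = 1^2 * 6 = 1*6 = 6
  bit 1 = 1: r = r^2 * 6 mod 41 = 6^2 * 6 = 36*6 = 11
  -> A = 11
B = 6^36 mod 41  (bits of 36 = 100100)
  bit 0 = 1: r = r^2 * 6 mod 41 = 1^2 * 6 = 1*6 = 6
  bit 1 = 0: r = r^2 mod 41 = 6^2 = 36
  bit 2 = 0: r = r^2 mod 41 = 36^2 = 25
  bit 3 = 1: r = r^2 * 6 mod 41 = 25^2 * 6 = 10*6 = 19
  bit 4 = 0: r = r^2 mod 41 = 19^2 = 33
  bit 5 = 0: r = r^2 mod 41 = 33^2 = 23
  -> B = 23
s = B^a = 23^3 mod 41  (bits of 3 = 11)
  bit 0 = 1: r = r^2 * 23 mod 41 = 1^2 * 23 = 1*23 = 23
  bit 1 = 1: r = r^2 * 23 mod 41 = 23^2 * 23 = 37*23 = 31
  -> s = B^a = 31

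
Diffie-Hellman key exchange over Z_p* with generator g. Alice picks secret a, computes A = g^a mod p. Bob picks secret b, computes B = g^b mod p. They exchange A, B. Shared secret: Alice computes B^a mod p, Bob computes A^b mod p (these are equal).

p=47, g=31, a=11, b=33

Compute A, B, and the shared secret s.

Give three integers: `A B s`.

A = 31^11 mod 47  (bits of 11 = 1011)
  bit 0 = 1: r = r^2 * 31 mod 47 = 1^2 * 31 = 1*31 = 31
  bit 1 = 0: r = r^2 mod 47 = 31^2 = 21
  bit 2 = 1: r = r^2 * 31 mod 47 = 21^2 * 31 = 18*31 = 41
  bit 3 = 1: r = r^2 * 31 mod 47 = 41^2 * 31 = 36*31 = 35
  -> A = 35
B = 31^33 mod 47  (bits of 33 = 100001)
  bit 0 = 1: r = r^2 * 31 mod 47 = 1^2 * 31 = 1*31 = 31
  bit 1 = 0: r = r^2 mod 47 = 31^2 = 21
  bit 2 = 0: r = r^2 mod 47 = 21^2 = 18
  bit 3 = 0: r = r^2 mod 47 = 18^2 = 42
  bit 4 = 0: r = r^2 mod 47 = 42^2 = 25
  bit 5 = 1: r = r^2 * 31 mod 47 = 25^2 * 31 = 14*31 = 11
  -> B = 11
s = B^a = 11^11 mod 47  (bits of 11 = 1011)
  bit 0 = 1: r = r^2 * 11 mod 47 = 1^2 * 11 = 1*11 = 11
  bit 1 = 0: r = r^2 mod 47 = 11^2 = 27
  bit 2 = 1: r = r^2 * 11 mod 47 = 27^2 * 11 = 24*11 = 29
  bit 3 = 1: r = r^2 * 11 mod 47 = 29^2 * 11 = 42*11 = 39
  -> s = B^a = 39

Answer: 35 11 39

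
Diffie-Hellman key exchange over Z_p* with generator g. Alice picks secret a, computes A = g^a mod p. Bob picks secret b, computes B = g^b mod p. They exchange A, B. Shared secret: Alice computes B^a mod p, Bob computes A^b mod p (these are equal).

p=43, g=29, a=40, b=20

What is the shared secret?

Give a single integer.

A = 29^40 mod 43  (bits of 40 = 101000)
  bit 0 = 1: r = r^2 * 29 mod 43 = 1^2 * 29 = 1*29 = 29
  bit 1 = 0: r = r^2 mod 43 = 29^2 = 24
  bit 2 = 1: r = r^2 * 29 mod 43 = 24^2 * 29 = 17*29 = 20
  bit 3 = 0: r = r^2 mod 43 = 20^2 = 13
  bit 4 = 0: r = r^2 mod 43 = 13^2 = 40
  bit 5 = 0: r = r^2 mod 43 = 40^2 = 9
  -> A = 9
B = 29^20 mod 43  (bits of 20 = 10100)
  bit 0 = 1: r = r^2 * 29 mod 43 = 1^2 * 29 = 1*29 = 29
  bit 1 = 0: r = r^2 mod 43 = 29^2 = 24
  bit 2 = 1: r = r^2 * 29 mod 43 = 24^2 * 29 = 17*29 = 20
  bit 3 = 0: r = r^2 mod 43 = 20^2 = 13
  bit 4 = 0: r = r^2 mod 43 = 13^2 = 40
  -> B = 40
s = B^a = 40^40 mod 43  (bits of 40 = 101000)
  bit 0 = 1: r = r^2 * 40 mod 43 = 1^2 * 40 = 1*40 = 40
  bit 1 = 0: r = r^2 mod 43 = 40^2 = 9
  bit 2 = 1: r = r^2 * 40 mod 43 = 9^2 * 40 = 38*40 = 15
  bit 3 = 0: r = r^2 mod 43 = 15^2 = 10
  bit 4 = 0: r = r^2 mod 43 = 10^2 = 14
  bit 5 = 0: r = r^2 mod 43 = 14^2 = 24
  -> s = B^a = 24

Answer: 24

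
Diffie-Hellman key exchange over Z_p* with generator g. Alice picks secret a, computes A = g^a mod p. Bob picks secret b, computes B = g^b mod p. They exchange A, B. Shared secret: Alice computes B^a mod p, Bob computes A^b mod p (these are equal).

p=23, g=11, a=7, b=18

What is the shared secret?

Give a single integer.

A = 11^7 mod 23  (bits of 7 = 111)
  bit 0 = 1: r = r^2 * 11 mod 23 = 1^2 * 11 = 1*11 = 11
  bit 1 = 1: r = r^2 * 11 mod 23 = 11^2 * 11 = 6*11 = 20
  bit 2 = 1: r = r^2 * 11 mod 23 = 20^2 * 11 = 9*11 = 7
  -> A = 7
B = 11^18 mod 23  (bits of 18 = 10010)
  bit 0 = 1: r = r^2 * 11 mod 23 = 1^2 * 11 = 1*11 = 11
  bit 1 = 0: r = r^2 mod 23 = 11^2 = 6
  bit 2 = 0: r = r^2 mod 23 = 6^2 = 13
  bit 3 = 1: r = r^2 * 11 mod 23 = 13^2 * 11 = 8*11 = 19
  bit 4 = 0: r = r^2 mod 23 = 19^2 = 16
  -> B = 16
s = B^a = 16^7 mod 23  (bits of 7 = 111)
  bit 0 = 1: r = r^2 * 16 mod 23 = 1^2 * 16 = 1*16 = 16
  bit 1 = 1: r = r^2 * 16 mod 23 = 16^2 * 16 = 3*16 = 2
  bit 2 = 1: r = r^2 * 16 mod 23 = 2^2 * 16 = 4*16 = 18
  -> s = B^a = 18

Answer: 18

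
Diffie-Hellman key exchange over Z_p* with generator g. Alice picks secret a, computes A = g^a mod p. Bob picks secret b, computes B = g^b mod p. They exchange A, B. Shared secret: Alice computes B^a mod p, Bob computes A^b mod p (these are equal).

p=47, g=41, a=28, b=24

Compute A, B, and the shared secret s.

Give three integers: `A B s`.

A = 41^28 mod 47  (bits of 28 = 11100)
  bit 0 = 1: r = r^2 * 41 mod 47 = 1^2 * 41 = 1*41 = 41
  bit 1 = 1: r = r^2 * 41 mod 47 = 41^2 * 41 = 36*41 = 19
  bit 2 = 1: r = r^2 * 41 mod 47 = 19^2 * 41 = 32*41 = 43
  bit 3 = 0: r = r^2 mod 47 = 43^2 = 16
  bit 4 = 0: r = r^2 mod 47 = 16^2 = 21
  -> A = 21
B = 41^24 mod 47  (bits of 24 = 11000)
  bit 0 = 1: r = r^2 * 41 mod 47 = 1^2 * 41 = 1*41 = 41
  bit 1 = 1: r = r^2 * 41 mod 47 = 41^2 * 41 = 36*41 = 19
  bit 2 = 0: r = r^2 mod 47 = 19^2 = 32
  bit 3 = 0: r = r^2 mod 47 = 32^2 = 37
  bit 4 = 0: r = r^2 mod 47 = 37^2 = 6
  -> B = 6
s = B^a = 6^28 mod 47  (bits of 28 = 11100)
  bit 0 = 1: r = r^2 * 6 mod 47 = 1^2 * 6 = 1*6 = 6
  bit 1 = 1: r = r^2 * 6 mod 47 = 6^2 * 6 = 36*6 = 28
  bit 2 = 1: r = r^2 * 6 mod 47 = 28^2 * 6 = 32*6 = 4
  bit 3 = 0: r = r^2 mod 47 = 4^2 = 16
  bit 4 = 0: r = r^2 mod 47 = 16^2 = 21
  -> s = B^a = 21

Answer: 21 6 21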